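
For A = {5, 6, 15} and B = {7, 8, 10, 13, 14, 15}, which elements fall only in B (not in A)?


A = {5, 6, 15}
B = {7, 8, 10, 13, 14, 15}
Region: only in B (not in A)
Elements: {7, 8, 10, 13, 14}

Elements only in B (not in A): {7, 8, 10, 13, 14}


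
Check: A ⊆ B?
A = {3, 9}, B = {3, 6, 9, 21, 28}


A ⊆ B means every element of A is in B.
All elements of A are in B.
So A ⊆ B.

Yes, A ⊆ B


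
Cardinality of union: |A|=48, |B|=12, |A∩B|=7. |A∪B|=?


|A ∪ B| = |A| + |B| - |A ∩ B|
= 48 + 12 - 7
= 53

|A ∪ B| = 53


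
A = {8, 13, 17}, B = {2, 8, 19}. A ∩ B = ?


A ∩ B = elements in both A and B
A = {8, 13, 17}
B = {2, 8, 19}
A ∩ B = {8}

A ∩ B = {8}


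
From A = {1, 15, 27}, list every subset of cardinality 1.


|A| = 3, so A has C(3,1) = 3 subsets of size 1.
Enumerate by choosing 1 elements from A at a time:
{1}, {15}, {27}

1-element subsets (3 total): {1}, {15}, {27}


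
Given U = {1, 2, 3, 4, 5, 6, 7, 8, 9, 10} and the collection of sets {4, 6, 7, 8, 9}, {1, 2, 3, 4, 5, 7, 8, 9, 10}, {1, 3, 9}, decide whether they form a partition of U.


A partition requires: (1) non-empty parts, (2) pairwise disjoint, (3) union = U
Parts: {4, 6, 7, 8, 9}, {1, 2, 3, 4, 5, 7, 8, 9, 10}, {1, 3, 9}
Union of parts: {1, 2, 3, 4, 5, 6, 7, 8, 9, 10}
U = {1, 2, 3, 4, 5, 6, 7, 8, 9, 10}
All non-empty? True
Pairwise disjoint? False
Covers U? True

No, not a valid partition


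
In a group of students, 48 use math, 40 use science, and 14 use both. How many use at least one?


|A ∪ B| = |A| + |B| - |A ∩ B|
= 48 + 40 - 14
= 74

|A ∪ B| = 74


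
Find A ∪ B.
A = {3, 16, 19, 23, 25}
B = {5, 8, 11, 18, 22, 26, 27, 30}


A ∪ B = all elements in A or B (or both)
A = {3, 16, 19, 23, 25}
B = {5, 8, 11, 18, 22, 26, 27, 30}
A ∪ B = {3, 5, 8, 11, 16, 18, 19, 22, 23, 25, 26, 27, 30}

A ∪ B = {3, 5, 8, 11, 16, 18, 19, 22, 23, 25, 26, 27, 30}


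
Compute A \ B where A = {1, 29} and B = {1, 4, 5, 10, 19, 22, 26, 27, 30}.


A \ B = elements in A but not in B
A = {1, 29}
B = {1, 4, 5, 10, 19, 22, 26, 27, 30}
Remove from A any elements in B
A \ B = {29}

A \ B = {29}


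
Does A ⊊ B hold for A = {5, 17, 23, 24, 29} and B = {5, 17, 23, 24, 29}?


A ⊂ B requires: A ⊆ B AND A ≠ B.
A ⊆ B? Yes
A = B? Yes
A = B, so A is not a PROPER subset.

No, A is not a proper subset of B


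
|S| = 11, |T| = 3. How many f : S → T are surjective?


n = |S| = 11, k = |T| = 3. Surjections via inclusion-exclusion:
S(n,k) = Σ(-1)^i × C(k,i) × (k-i)^n, i=0 to k
i=0: (-1)^0×C(3,0)×3^11 = 177147
i=1: (-1)^1×C(3,1)×2^11 = -6144
i=2: (-1)^2×C(3,2)×1^11 = 3
i=3: (-1)^3×C(3,3)×0^11 = 0
Total = 171006

Number of surjections = 171006


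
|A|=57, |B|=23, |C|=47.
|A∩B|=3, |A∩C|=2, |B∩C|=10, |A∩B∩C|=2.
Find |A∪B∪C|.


|A∪B∪C| = |A|+|B|+|C| - |A∩B|-|A∩C|-|B∩C| + |A∩B∩C|
= 57+23+47 - 3-2-10 + 2
= 127 - 15 + 2
= 114

|A ∪ B ∪ C| = 114


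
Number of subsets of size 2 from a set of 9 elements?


C(n,k) = n! / (k!(n-k)!)
C(9,2) = 9! / (2!7!)
= 36

C(9,2) = 36


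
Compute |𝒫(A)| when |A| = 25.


Number of subsets = 2^n
= 2^25
= 33554432

|P(A)| = 33554432


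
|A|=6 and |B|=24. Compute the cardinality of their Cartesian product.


|A × B| = |A| × |B|
= 6 × 24
= 144

|A × B| = 144


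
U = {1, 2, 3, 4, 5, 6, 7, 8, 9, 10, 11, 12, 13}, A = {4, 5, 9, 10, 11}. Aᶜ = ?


Aᶜ = U \ A = elements in U but not in A
U = {1, 2, 3, 4, 5, 6, 7, 8, 9, 10, 11, 12, 13}
A = {4, 5, 9, 10, 11}
Aᶜ = {1, 2, 3, 6, 7, 8, 12, 13}

Aᶜ = {1, 2, 3, 6, 7, 8, 12, 13}


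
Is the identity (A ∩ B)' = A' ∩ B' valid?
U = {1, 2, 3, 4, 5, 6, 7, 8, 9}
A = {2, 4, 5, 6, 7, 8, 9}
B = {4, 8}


LHS: A ∩ B = {4, 8}
(A ∩ B)' = U \ (A ∩ B) = {1, 2, 3, 5, 6, 7, 9}
A' = {1, 3}, B' = {1, 2, 3, 5, 6, 7, 9}
Claimed RHS: A' ∩ B' = {1, 3}
Identity is INVALID: LHS = {1, 2, 3, 5, 6, 7, 9} but the RHS claimed here equals {1, 3}. The correct form is (A ∩ B)' = A' ∪ B'.

Identity is invalid: (A ∩ B)' = {1, 2, 3, 5, 6, 7, 9} but A' ∩ B' = {1, 3}. The correct De Morgan law is (A ∩ B)' = A' ∪ B'.


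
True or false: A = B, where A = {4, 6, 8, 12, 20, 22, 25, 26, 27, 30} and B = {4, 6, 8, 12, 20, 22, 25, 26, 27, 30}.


Two sets are equal iff they have exactly the same elements.
A = {4, 6, 8, 12, 20, 22, 25, 26, 27, 30}
B = {4, 6, 8, 12, 20, 22, 25, 26, 27, 30}
Same elements → A = B

Yes, A = B


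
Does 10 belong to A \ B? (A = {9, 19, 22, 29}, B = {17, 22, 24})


A = {9, 19, 22, 29}, B = {17, 22, 24}
A \ B = elements in A but not in B
A \ B = {9, 19, 29}
Checking if 10 ∈ A \ B
10 is not in A \ B → False

10 ∉ A \ B


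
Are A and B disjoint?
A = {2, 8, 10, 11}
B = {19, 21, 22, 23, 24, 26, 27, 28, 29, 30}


Disjoint means A ∩ B = ∅.
A ∩ B = ∅
A ∩ B = ∅, so A and B are disjoint.

Yes, A and B are disjoint


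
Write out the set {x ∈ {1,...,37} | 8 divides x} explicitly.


Checking each candidate:
Condition: multiples of 8 in {1,...,37}
Result = {8, 16, 24, 32}

{8, 16, 24, 32}


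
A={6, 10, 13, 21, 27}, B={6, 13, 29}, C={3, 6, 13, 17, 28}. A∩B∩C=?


A ∩ B = {6, 13}
(A ∩ B) ∩ C = {6, 13}

A ∩ B ∩ C = {6, 13}


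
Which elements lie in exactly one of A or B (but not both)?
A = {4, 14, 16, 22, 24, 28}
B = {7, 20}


A △ B = (A \ B) ∪ (B \ A) = elements in exactly one of A or B
A \ B = {4, 14, 16, 22, 24, 28}
B \ A = {7, 20}
A △ B = {4, 7, 14, 16, 20, 22, 24, 28}

A △ B = {4, 7, 14, 16, 20, 22, 24, 28}


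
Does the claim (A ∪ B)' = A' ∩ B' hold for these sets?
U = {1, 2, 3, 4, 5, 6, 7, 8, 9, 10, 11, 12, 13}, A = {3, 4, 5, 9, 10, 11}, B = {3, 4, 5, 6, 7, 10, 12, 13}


LHS: A ∪ B = {3, 4, 5, 6, 7, 9, 10, 11, 12, 13}
(A ∪ B)' = U \ (A ∪ B) = {1, 2, 8}
A' = {1, 2, 6, 7, 8, 12, 13}, B' = {1, 2, 8, 9, 11}
Claimed RHS: A' ∩ B' = {1, 2, 8}
Identity is VALID: LHS = RHS = {1, 2, 8} ✓

Identity is valid. (A ∪ B)' = A' ∩ B' = {1, 2, 8}


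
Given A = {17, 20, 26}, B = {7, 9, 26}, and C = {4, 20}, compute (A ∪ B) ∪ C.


A ∪ B = {7, 9, 17, 20, 26}
(A ∪ B) ∪ C = {4, 7, 9, 17, 20, 26}

A ∪ B ∪ C = {4, 7, 9, 17, 20, 26}


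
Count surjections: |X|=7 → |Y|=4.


n = |X| = 7, k = |Y| = 4. Surjections via inclusion-exclusion:
S(n,k) = Σ(-1)^i × C(k,i) × (k-i)^n, i=0 to k
i=0: (-1)^0×C(4,0)×4^7 = 16384
i=1: (-1)^1×C(4,1)×3^7 = -8748
i=2: (-1)^2×C(4,2)×2^7 = 768
i=3: (-1)^3×C(4,3)×1^7 = -4
i=4: (-1)^4×C(4,4)×0^7 = 0
Total = 8400

Number of surjections = 8400


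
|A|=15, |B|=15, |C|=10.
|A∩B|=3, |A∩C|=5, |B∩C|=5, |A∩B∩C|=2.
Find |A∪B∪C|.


|A∪B∪C| = |A|+|B|+|C| - |A∩B|-|A∩C|-|B∩C| + |A∩B∩C|
= 15+15+10 - 3-5-5 + 2
= 40 - 13 + 2
= 29

|A ∪ B ∪ C| = 29


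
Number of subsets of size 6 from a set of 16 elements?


C(n,k) = n! / (k!(n-k)!)
C(16,6) = 16! / (6!10!)
= 8008

C(16,6) = 8008


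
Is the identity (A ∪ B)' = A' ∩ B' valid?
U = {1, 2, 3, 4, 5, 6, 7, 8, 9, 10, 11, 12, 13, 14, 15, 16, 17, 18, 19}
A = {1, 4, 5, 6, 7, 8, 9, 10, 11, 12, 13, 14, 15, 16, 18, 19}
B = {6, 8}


LHS: A ∪ B = {1, 4, 5, 6, 7, 8, 9, 10, 11, 12, 13, 14, 15, 16, 18, 19}
(A ∪ B)' = U \ (A ∪ B) = {2, 3, 17}
A' = {2, 3, 17}, B' = {1, 2, 3, 4, 5, 7, 9, 10, 11, 12, 13, 14, 15, 16, 17, 18, 19}
Claimed RHS: A' ∩ B' = {2, 3, 17}
Identity is VALID: LHS = RHS = {2, 3, 17} ✓

Identity is valid. (A ∪ B)' = A' ∩ B' = {2, 3, 17}


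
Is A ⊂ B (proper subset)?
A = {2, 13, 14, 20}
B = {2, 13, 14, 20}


A ⊂ B requires: A ⊆ B AND A ≠ B.
A ⊆ B? Yes
A = B? Yes
A = B, so A is not a PROPER subset.

No, A is not a proper subset of B


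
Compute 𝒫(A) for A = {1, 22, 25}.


|A| = 3, so |P(A)| = 2^3 = 8
Enumerate subsets by cardinality (0 to 3):
∅, {1}, {22}, {25}, {1, 22}, {1, 25}, {22, 25}, {1, 22, 25}

P(A) has 8 subsets: ∅, {1}, {22}, {25}, {1, 22}, {1, 25}, {22, 25}, {1, 22, 25}


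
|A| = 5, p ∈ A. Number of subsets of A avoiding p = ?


Subsets of A avoiding p are subsets of A \ {p}, which has 4 elements.
Count = 2^(n-1) = 2^4
= 16

Number of subsets avoiding p = 16


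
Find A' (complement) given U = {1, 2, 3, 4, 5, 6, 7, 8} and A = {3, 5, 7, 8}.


Aᶜ = U \ A = elements in U but not in A
U = {1, 2, 3, 4, 5, 6, 7, 8}
A = {3, 5, 7, 8}
Aᶜ = {1, 2, 4, 6}

Aᶜ = {1, 2, 4, 6}


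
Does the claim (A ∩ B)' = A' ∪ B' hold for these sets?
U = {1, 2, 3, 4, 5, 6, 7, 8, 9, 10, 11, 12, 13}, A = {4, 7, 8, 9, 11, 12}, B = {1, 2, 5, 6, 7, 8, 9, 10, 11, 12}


LHS: A ∩ B = {7, 8, 9, 11, 12}
(A ∩ B)' = U \ (A ∩ B) = {1, 2, 3, 4, 5, 6, 10, 13}
A' = {1, 2, 3, 5, 6, 10, 13}, B' = {3, 4, 13}
Claimed RHS: A' ∪ B' = {1, 2, 3, 4, 5, 6, 10, 13}
Identity is VALID: LHS = RHS = {1, 2, 3, 4, 5, 6, 10, 13} ✓

Identity is valid. (A ∩ B)' = A' ∪ B' = {1, 2, 3, 4, 5, 6, 10, 13}


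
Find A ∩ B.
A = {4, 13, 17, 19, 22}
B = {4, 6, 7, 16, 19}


A ∩ B = elements in both A and B
A = {4, 13, 17, 19, 22}
B = {4, 6, 7, 16, 19}
A ∩ B = {4, 19}

A ∩ B = {4, 19}


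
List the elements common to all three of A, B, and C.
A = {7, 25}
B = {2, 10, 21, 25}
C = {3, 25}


A ∩ B = {25}
(A ∩ B) ∩ C = {25}

A ∩ B ∩ C = {25}


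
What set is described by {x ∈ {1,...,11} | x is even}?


Checking each candidate:
Condition: even numbers in {1,...,11}
Result = {2, 4, 6, 8, 10}

{2, 4, 6, 8, 10}


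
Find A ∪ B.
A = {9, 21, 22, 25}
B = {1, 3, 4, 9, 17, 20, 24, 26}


A ∪ B = all elements in A or B (or both)
A = {9, 21, 22, 25}
B = {1, 3, 4, 9, 17, 20, 24, 26}
A ∪ B = {1, 3, 4, 9, 17, 20, 21, 22, 24, 25, 26}

A ∪ B = {1, 3, 4, 9, 17, 20, 21, 22, 24, 25, 26}


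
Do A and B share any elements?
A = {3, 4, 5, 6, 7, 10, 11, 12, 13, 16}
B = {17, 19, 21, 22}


Disjoint means A ∩ B = ∅.
A ∩ B = ∅
A ∩ B = ∅, so A and B are disjoint.

No — A and B share no elements (A ∩ B = ∅), so they are disjoint


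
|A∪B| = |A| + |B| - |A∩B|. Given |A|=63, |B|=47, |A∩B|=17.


|A ∪ B| = |A| + |B| - |A ∩ B|
= 63 + 47 - 17
= 93

|A ∪ B| = 93


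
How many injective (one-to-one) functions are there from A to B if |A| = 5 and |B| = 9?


An injection sends each of |A| = 5 inputs to a distinct output in B.
# injections = |B|·(|B|-1)·…·(|B|-|A|+1) = 9! / (9 - 5)!
= 9 × 8 × 7 × 6 × 5
= 15120

Number of injections = 15120


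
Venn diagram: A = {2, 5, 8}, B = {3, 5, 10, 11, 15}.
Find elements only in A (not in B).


A = {2, 5, 8}
B = {3, 5, 10, 11, 15}
Region: only in A (not in B)
Elements: {2, 8}

Elements only in A (not in B): {2, 8}


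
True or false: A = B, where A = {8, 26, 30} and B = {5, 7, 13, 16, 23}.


Two sets are equal iff they have exactly the same elements.
A = {8, 26, 30}
B = {5, 7, 13, 16, 23}
Differences: {5, 7, 8, 13, 16, 23, 26, 30}
A ≠ B

No, A ≠ B


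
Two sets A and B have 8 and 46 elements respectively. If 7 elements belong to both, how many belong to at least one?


|A ∪ B| = |A| + |B| - |A ∩ B|
= 8 + 46 - 7
= 47

|A ∪ B| = 47


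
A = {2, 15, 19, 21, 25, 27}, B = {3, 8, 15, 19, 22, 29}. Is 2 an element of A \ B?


A = {2, 15, 19, 21, 25, 27}, B = {3, 8, 15, 19, 22, 29}
A \ B = elements in A but not in B
A \ B = {2, 21, 25, 27}
Checking if 2 ∈ A \ B
2 is in A \ B → True

2 ∈ A \ B


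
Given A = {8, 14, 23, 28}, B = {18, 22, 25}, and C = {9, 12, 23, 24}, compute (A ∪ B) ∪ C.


A ∪ B = {8, 14, 18, 22, 23, 25, 28}
(A ∪ B) ∪ C = {8, 9, 12, 14, 18, 22, 23, 24, 25, 28}

A ∪ B ∪ C = {8, 9, 12, 14, 18, 22, 23, 24, 25, 28}


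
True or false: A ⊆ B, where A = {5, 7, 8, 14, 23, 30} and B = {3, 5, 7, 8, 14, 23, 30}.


A ⊆ B means every element of A is in B.
All elements of A are in B.
So A ⊆ B.

Yes, A ⊆ B


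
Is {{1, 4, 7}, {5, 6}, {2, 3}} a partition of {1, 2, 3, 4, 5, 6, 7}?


A partition requires: (1) non-empty parts, (2) pairwise disjoint, (3) union = U
Parts: {1, 4, 7}, {5, 6}, {2, 3}
Union of parts: {1, 2, 3, 4, 5, 6, 7}
U = {1, 2, 3, 4, 5, 6, 7}
All non-empty? True
Pairwise disjoint? True
Covers U? True

Yes, valid partition


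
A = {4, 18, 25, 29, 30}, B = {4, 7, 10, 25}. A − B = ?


A \ B = elements in A but not in B
A = {4, 18, 25, 29, 30}
B = {4, 7, 10, 25}
Remove from A any elements in B
A \ B = {18, 29, 30}

A \ B = {18, 29, 30}


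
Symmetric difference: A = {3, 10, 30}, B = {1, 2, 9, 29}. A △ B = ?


A △ B = (A \ B) ∪ (B \ A) = elements in exactly one of A or B
A \ B = {3, 10, 30}
B \ A = {1, 2, 9, 29}
A △ B = {1, 2, 3, 9, 10, 29, 30}

A △ B = {1, 2, 3, 9, 10, 29, 30}


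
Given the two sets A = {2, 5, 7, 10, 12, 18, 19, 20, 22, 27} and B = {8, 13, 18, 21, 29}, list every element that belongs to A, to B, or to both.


A ∪ B = all elements in A or B (or both)
A = {2, 5, 7, 10, 12, 18, 19, 20, 22, 27}
B = {8, 13, 18, 21, 29}
A ∪ B = {2, 5, 7, 8, 10, 12, 13, 18, 19, 20, 21, 22, 27, 29}

A ∪ B = {2, 5, 7, 8, 10, 12, 13, 18, 19, 20, 21, 22, 27, 29}


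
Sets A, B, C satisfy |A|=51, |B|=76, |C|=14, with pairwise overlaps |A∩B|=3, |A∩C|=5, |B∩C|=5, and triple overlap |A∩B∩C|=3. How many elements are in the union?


|A∪B∪C| = |A|+|B|+|C| - |A∩B|-|A∩C|-|B∩C| + |A∩B∩C|
= 51+76+14 - 3-5-5 + 3
= 141 - 13 + 3
= 131

|A ∪ B ∪ C| = 131


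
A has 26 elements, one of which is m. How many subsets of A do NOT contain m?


Subsets of A avoiding m are subsets of A \ {m}, which has 25 elements.
Count = 2^(n-1) = 2^25
= 33554432

Number of subsets avoiding m = 33554432


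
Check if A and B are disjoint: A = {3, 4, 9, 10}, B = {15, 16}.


Disjoint means A ∩ B = ∅.
A ∩ B = ∅
A ∩ B = ∅, so A and B are disjoint.

Yes, A and B are disjoint


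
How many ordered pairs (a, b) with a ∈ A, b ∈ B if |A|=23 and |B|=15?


|A × B| = |A| × |B|
= 23 × 15
= 345

|A × B| = 345


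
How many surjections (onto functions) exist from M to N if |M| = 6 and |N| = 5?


n = |M| = 6, k = |N| = 5. Surjections via inclusion-exclusion:
S(n,k) = Σ(-1)^i × C(k,i) × (k-i)^n, i=0 to k
i=0: (-1)^0×C(5,0)×5^6 = 15625
i=1: (-1)^1×C(5,1)×4^6 = -20480
i=2: (-1)^2×C(5,2)×3^6 = 7290
i=3: (-1)^3×C(5,3)×2^6 = -640
i=4: (-1)^4×C(5,4)×1^6 = 5
i=5: (-1)^5×C(5,5)×0^6 = 0
Total = 1800

Number of surjections = 1800


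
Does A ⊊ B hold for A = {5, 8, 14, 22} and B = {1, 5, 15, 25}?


A ⊂ B requires: A ⊆ B AND A ≠ B.
A ⊆ B? No
A ⊄ B, so A is not a proper subset.

No, A is not a proper subset of B


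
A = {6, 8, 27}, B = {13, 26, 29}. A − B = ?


A \ B = elements in A but not in B
A = {6, 8, 27}
B = {13, 26, 29}
Remove from A any elements in B
A \ B = {6, 8, 27}

A \ B = {6, 8, 27}


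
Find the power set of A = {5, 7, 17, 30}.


|A| = 4, so |P(A)| = 2^4 = 16
Enumerate subsets by cardinality (0 to 4):
∅, {5}, {7}, {17}, {30}, {5, 7}, {5, 17}, {5, 30}, {7, 17}, {7, 30}, {17, 30}, {5, 7, 17}, {5, 7, 30}, {5, 17, 30}, {7, 17, 30}, {5, 7, 17, 30}

P(A) has 16 subsets: ∅, {5}, {7}, {17}, {30}, {5, 7}, {5, 17}, {5, 30}, {7, 17}, {7, 30}, {17, 30}, {5, 7, 17}, {5, 7, 30}, {5, 17, 30}, {7, 17, 30}, {5, 7, 17, 30}


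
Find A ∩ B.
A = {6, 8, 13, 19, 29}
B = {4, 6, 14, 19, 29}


A ∩ B = elements in both A and B
A = {6, 8, 13, 19, 29}
B = {4, 6, 14, 19, 29}
A ∩ B = {6, 19, 29}

A ∩ B = {6, 19, 29}


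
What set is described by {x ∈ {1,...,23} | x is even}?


Checking each candidate:
Condition: even numbers in {1,...,23}
Result = {2, 4, 6, 8, 10, 12, 14, 16, 18, 20, 22}

{2, 4, 6, 8, 10, 12, 14, 16, 18, 20, 22}


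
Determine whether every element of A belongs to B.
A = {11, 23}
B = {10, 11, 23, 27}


A ⊆ B means every element of A is in B.
All elements of A are in B.
So A ⊆ B.

Yes, A ⊆ B


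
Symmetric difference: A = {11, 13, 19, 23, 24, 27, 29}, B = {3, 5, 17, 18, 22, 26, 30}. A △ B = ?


A △ B = (A \ B) ∪ (B \ A) = elements in exactly one of A or B
A \ B = {11, 13, 19, 23, 24, 27, 29}
B \ A = {3, 5, 17, 18, 22, 26, 30}
A △ B = {3, 5, 11, 13, 17, 18, 19, 22, 23, 24, 26, 27, 29, 30}

A △ B = {3, 5, 11, 13, 17, 18, 19, 22, 23, 24, 26, 27, 29, 30}


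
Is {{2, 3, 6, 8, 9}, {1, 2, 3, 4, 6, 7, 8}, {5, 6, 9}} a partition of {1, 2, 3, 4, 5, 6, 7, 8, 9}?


A partition requires: (1) non-empty parts, (2) pairwise disjoint, (3) union = U
Parts: {2, 3, 6, 8, 9}, {1, 2, 3, 4, 6, 7, 8}, {5, 6, 9}
Union of parts: {1, 2, 3, 4, 5, 6, 7, 8, 9}
U = {1, 2, 3, 4, 5, 6, 7, 8, 9}
All non-empty? True
Pairwise disjoint? False
Covers U? True

No, not a valid partition


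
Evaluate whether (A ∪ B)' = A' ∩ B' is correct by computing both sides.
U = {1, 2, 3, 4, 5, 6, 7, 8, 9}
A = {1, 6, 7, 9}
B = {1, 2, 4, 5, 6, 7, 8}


LHS: A ∪ B = {1, 2, 4, 5, 6, 7, 8, 9}
(A ∪ B)' = U \ (A ∪ B) = {3}
A' = {2, 3, 4, 5, 8}, B' = {3, 9}
Claimed RHS: A' ∩ B' = {3}
Identity is VALID: LHS = RHS = {3} ✓

Identity is valid. (A ∪ B)' = A' ∩ B' = {3}


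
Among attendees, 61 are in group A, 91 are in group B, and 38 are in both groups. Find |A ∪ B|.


|A ∪ B| = |A| + |B| - |A ∩ B|
= 61 + 91 - 38
= 114

|A ∪ B| = 114


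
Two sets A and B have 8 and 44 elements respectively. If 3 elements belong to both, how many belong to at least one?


|A ∪ B| = |A| + |B| - |A ∩ B|
= 8 + 44 - 3
= 49

|A ∪ B| = 49


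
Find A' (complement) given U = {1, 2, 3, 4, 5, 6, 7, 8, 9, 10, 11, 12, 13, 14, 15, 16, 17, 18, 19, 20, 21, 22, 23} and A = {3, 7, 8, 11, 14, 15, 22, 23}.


Aᶜ = U \ A = elements in U but not in A
U = {1, 2, 3, 4, 5, 6, 7, 8, 9, 10, 11, 12, 13, 14, 15, 16, 17, 18, 19, 20, 21, 22, 23}
A = {3, 7, 8, 11, 14, 15, 22, 23}
Aᶜ = {1, 2, 4, 5, 6, 9, 10, 12, 13, 16, 17, 18, 19, 20, 21}

Aᶜ = {1, 2, 4, 5, 6, 9, 10, 12, 13, 16, 17, 18, 19, 20, 21}


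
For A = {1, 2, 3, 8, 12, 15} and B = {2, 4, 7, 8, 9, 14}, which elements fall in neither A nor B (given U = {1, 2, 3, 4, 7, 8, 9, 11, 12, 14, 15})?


A = {1, 2, 3, 8, 12, 15}
B = {2, 4, 7, 8, 9, 14}
Region: in neither A nor B (given U = {1, 2, 3, 4, 7, 8, 9, 11, 12, 14, 15})
Elements: {11}

Elements in neither A nor B (given U = {1, 2, 3, 4, 7, 8, 9, 11, 12, 14, 15}): {11}


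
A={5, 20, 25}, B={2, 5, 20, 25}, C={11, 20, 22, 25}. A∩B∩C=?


A ∩ B = {5, 20, 25}
(A ∩ B) ∩ C = {20, 25}

A ∩ B ∩ C = {20, 25}


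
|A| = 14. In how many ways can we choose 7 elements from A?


C(n,k) = n! / (k!(n-k)!)
C(14,7) = 14! / (7!7!)
= 3432

C(14,7) = 3432


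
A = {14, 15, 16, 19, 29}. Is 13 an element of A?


A = {14, 15, 16, 19, 29}
Checking if 13 is in A
13 is not in A → False

13 ∉ A


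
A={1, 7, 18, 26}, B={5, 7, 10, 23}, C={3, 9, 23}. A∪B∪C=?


A ∪ B = {1, 5, 7, 10, 18, 23, 26}
(A ∪ B) ∪ C = {1, 3, 5, 7, 9, 10, 18, 23, 26}

A ∪ B ∪ C = {1, 3, 5, 7, 9, 10, 18, 23, 26}


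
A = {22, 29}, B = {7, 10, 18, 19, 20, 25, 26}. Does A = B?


Two sets are equal iff they have exactly the same elements.
A = {22, 29}
B = {7, 10, 18, 19, 20, 25, 26}
Differences: {7, 10, 18, 19, 20, 22, 25, 26, 29}
A ≠ B

No, A ≠ B


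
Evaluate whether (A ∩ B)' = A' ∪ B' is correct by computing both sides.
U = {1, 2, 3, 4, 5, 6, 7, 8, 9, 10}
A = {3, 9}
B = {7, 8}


LHS: A ∩ B = ∅
(A ∩ B)' = U \ (A ∩ B) = {1, 2, 3, 4, 5, 6, 7, 8, 9, 10}
A' = {1, 2, 4, 5, 6, 7, 8, 10}, B' = {1, 2, 3, 4, 5, 6, 9, 10}
Claimed RHS: A' ∪ B' = {1, 2, 3, 4, 5, 6, 7, 8, 9, 10}
Identity is VALID: LHS = RHS = {1, 2, 3, 4, 5, 6, 7, 8, 9, 10} ✓

Identity is valid. (A ∩ B)' = A' ∪ B' = {1, 2, 3, 4, 5, 6, 7, 8, 9, 10}


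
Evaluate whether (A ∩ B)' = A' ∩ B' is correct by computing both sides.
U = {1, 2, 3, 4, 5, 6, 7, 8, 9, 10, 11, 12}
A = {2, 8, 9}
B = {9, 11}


LHS: A ∩ B = {9}
(A ∩ B)' = U \ (A ∩ B) = {1, 2, 3, 4, 5, 6, 7, 8, 10, 11, 12}
A' = {1, 3, 4, 5, 6, 7, 10, 11, 12}, B' = {1, 2, 3, 4, 5, 6, 7, 8, 10, 12}
Claimed RHS: A' ∩ B' = {1, 3, 4, 5, 6, 7, 10, 12}
Identity is INVALID: LHS = {1, 2, 3, 4, 5, 6, 7, 8, 10, 11, 12} but the RHS claimed here equals {1, 3, 4, 5, 6, 7, 10, 12}. The correct form is (A ∩ B)' = A' ∪ B'.

Identity is invalid: (A ∩ B)' = {1, 2, 3, 4, 5, 6, 7, 8, 10, 11, 12} but A' ∩ B' = {1, 3, 4, 5, 6, 7, 10, 12}. The correct De Morgan law is (A ∩ B)' = A' ∪ B'.


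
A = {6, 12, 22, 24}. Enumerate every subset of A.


|A| = 4, so |P(A)| = 2^4 = 16
Enumerate subsets by cardinality (0 to 4):
∅, {6}, {12}, {22}, {24}, {6, 12}, {6, 22}, {6, 24}, {12, 22}, {12, 24}, {22, 24}, {6, 12, 22}, {6, 12, 24}, {6, 22, 24}, {12, 22, 24}, {6, 12, 22, 24}

P(A) has 16 subsets: ∅, {6}, {12}, {22}, {24}, {6, 12}, {6, 22}, {6, 24}, {12, 22}, {12, 24}, {22, 24}, {6, 12, 22}, {6, 12, 24}, {6, 22, 24}, {12, 22, 24}, {6, 12, 22, 24}


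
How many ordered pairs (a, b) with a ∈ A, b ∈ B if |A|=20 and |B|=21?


|A × B| = |A| × |B|
= 20 × 21
= 420

|A × B| = 420


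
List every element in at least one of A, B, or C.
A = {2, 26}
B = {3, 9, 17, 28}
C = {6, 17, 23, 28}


A ∪ B = {2, 3, 9, 17, 26, 28}
(A ∪ B) ∪ C = {2, 3, 6, 9, 17, 23, 26, 28}

A ∪ B ∪ C = {2, 3, 6, 9, 17, 23, 26, 28}


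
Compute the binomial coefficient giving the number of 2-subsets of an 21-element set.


C(n,k) = n! / (k!(n-k)!)
C(21,2) = 21! / (2!19!)
= 210

C(21,2) = 210


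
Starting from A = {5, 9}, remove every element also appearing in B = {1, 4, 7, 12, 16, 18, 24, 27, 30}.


A \ B = elements in A but not in B
A = {5, 9}
B = {1, 4, 7, 12, 16, 18, 24, 27, 30}
Remove from A any elements in B
A \ B = {5, 9}

A \ B = {5, 9}


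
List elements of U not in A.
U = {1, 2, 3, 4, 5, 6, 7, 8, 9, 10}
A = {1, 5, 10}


Aᶜ = U \ A = elements in U but not in A
U = {1, 2, 3, 4, 5, 6, 7, 8, 9, 10}
A = {1, 5, 10}
Aᶜ = {2, 3, 4, 6, 7, 8, 9}

Aᶜ = {2, 3, 4, 6, 7, 8, 9}


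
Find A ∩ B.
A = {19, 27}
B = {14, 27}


A ∩ B = elements in both A and B
A = {19, 27}
B = {14, 27}
A ∩ B = {27}

A ∩ B = {27}


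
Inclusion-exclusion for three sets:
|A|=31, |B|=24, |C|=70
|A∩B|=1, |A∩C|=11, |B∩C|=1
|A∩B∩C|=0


|A∪B∪C| = |A|+|B|+|C| - |A∩B|-|A∩C|-|B∩C| + |A∩B∩C|
= 31+24+70 - 1-11-1 + 0
= 125 - 13 + 0
= 112

|A ∪ B ∪ C| = 112


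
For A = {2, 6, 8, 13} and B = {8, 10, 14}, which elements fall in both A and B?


A = {2, 6, 8, 13}
B = {8, 10, 14}
Region: in both A and B
Elements: {8}

Elements in both A and B: {8}


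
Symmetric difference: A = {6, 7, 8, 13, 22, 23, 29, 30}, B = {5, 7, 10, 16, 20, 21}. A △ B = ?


A △ B = (A \ B) ∪ (B \ A) = elements in exactly one of A or B
A \ B = {6, 8, 13, 22, 23, 29, 30}
B \ A = {5, 10, 16, 20, 21}
A △ B = {5, 6, 8, 10, 13, 16, 20, 21, 22, 23, 29, 30}

A △ B = {5, 6, 8, 10, 13, 16, 20, 21, 22, 23, 29, 30}


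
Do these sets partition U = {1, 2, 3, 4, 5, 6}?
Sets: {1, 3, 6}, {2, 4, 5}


A partition requires: (1) non-empty parts, (2) pairwise disjoint, (3) union = U
Parts: {1, 3, 6}, {2, 4, 5}
Union of parts: {1, 2, 3, 4, 5, 6}
U = {1, 2, 3, 4, 5, 6}
All non-empty? True
Pairwise disjoint? True
Covers U? True

Yes, valid partition


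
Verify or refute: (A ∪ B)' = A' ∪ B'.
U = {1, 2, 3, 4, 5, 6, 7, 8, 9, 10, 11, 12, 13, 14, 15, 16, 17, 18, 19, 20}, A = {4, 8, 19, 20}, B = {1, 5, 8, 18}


LHS: A ∪ B = {1, 4, 5, 8, 18, 19, 20}
(A ∪ B)' = U \ (A ∪ B) = {2, 3, 6, 7, 9, 10, 11, 12, 13, 14, 15, 16, 17}
A' = {1, 2, 3, 5, 6, 7, 9, 10, 11, 12, 13, 14, 15, 16, 17, 18}, B' = {2, 3, 4, 6, 7, 9, 10, 11, 12, 13, 14, 15, 16, 17, 19, 20}
Claimed RHS: A' ∪ B' = {1, 2, 3, 4, 5, 6, 7, 9, 10, 11, 12, 13, 14, 15, 16, 17, 18, 19, 20}
Identity is INVALID: LHS = {2, 3, 6, 7, 9, 10, 11, 12, 13, 14, 15, 16, 17} but the RHS claimed here equals {1, 2, 3, 4, 5, 6, 7, 9, 10, 11, 12, 13, 14, 15, 16, 17, 18, 19, 20}. The correct form is (A ∪ B)' = A' ∩ B'.

Identity is invalid: (A ∪ B)' = {2, 3, 6, 7, 9, 10, 11, 12, 13, 14, 15, 16, 17} but A' ∪ B' = {1, 2, 3, 4, 5, 6, 7, 9, 10, 11, 12, 13, 14, 15, 16, 17, 18, 19, 20}. The correct De Morgan law is (A ∪ B)' = A' ∩ B'.


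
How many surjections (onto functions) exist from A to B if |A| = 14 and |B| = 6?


n = |A| = 14, k = |B| = 6. Surjections via inclusion-exclusion:
S(n,k) = Σ(-1)^i × C(k,i) × (k-i)^n, i=0 to k
i=0: (-1)^0×C(6,0)×6^14 = 78364164096
i=1: (-1)^1×C(6,1)×5^14 = -36621093750
i=2: (-1)^2×C(6,2)×4^14 = 4026531840
i=3: (-1)^3×C(6,3)×3^14 = -95659380
i=4: (-1)^4×C(6,4)×2^14 = 245760
i=5: (-1)^5×C(6,5)×1^14 = -6
i=6: (-1)^6×C(6,6)×0^14 = 0
Total = 45674188560

Number of surjections = 45674188560


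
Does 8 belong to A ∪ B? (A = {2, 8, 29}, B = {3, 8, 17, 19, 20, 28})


A = {2, 8, 29}, B = {3, 8, 17, 19, 20, 28}
A ∪ B = all elements in A or B
A ∪ B = {2, 3, 8, 17, 19, 20, 28, 29}
Checking if 8 ∈ A ∪ B
8 is in A ∪ B → True

8 ∈ A ∪ B


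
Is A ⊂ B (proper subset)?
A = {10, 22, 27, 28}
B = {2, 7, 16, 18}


A ⊂ B requires: A ⊆ B AND A ≠ B.
A ⊆ B? No
A ⊄ B, so A is not a proper subset.

No, A is not a proper subset of B


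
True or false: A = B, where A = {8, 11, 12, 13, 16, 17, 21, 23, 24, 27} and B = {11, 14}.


Two sets are equal iff they have exactly the same elements.
A = {8, 11, 12, 13, 16, 17, 21, 23, 24, 27}
B = {11, 14}
Differences: {8, 12, 13, 14, 16, 17, 21, 23, 24, 27}
A ≠ B

No, A ≠ B


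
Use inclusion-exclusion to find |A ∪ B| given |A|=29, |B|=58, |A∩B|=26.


|A ∪ B| = |A| + |B| - |A ∩ B|
= 29 + 58 - 26
= 61

|A ∪ B| = 61


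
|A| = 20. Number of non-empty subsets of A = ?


Total subsets = 2^n = 2^20 = 1048576
Non-empty subsets exclude the empty set: 2^n - 1
= 1048576 - 1
= 1048575

Number of non-empty subsets = 1048575


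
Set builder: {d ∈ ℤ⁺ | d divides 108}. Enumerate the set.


Checking each candidate:
Condition: positive divisors of 108
Result = {1, 2, 3, 4, 6, 9, 12, 18, 27, 36, 54, 108}

{1, 2, 3, 4, 6, 9, 12, 18, 27, 36, 54, 108}


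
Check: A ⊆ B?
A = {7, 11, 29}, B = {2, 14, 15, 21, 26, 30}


A ⊆ B means every element of A is in B.
Elements in A not in B: {7, 11, 29}
So A ⊄ B.

No, A ⊄ B


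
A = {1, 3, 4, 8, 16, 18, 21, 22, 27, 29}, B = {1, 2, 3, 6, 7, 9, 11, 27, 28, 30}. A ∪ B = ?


A ∪ B = all elements in A or B (or both)
A = {1, 3, 4, 8, 16, 18, 21, 22, 27, 29}
B = {1, 2, 3, 6, 7, 9, 11, 27, 28, 30}
A ∪ B = {1, 2, 3, 4, 6, 7, 8, 9, 11, 16, 18, 21, 22, 27, 28, 29, 30}

A ∪ B = {1, 2, 3, 4, 6, 7, 8, 9, 11, 16, 18, 21, 22, 27, 28, 29, 30}


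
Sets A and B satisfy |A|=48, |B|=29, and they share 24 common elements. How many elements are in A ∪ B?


|A ∪ B| = |A| + |B| - |A ∩ B|
= 48 + 29 - 24
= 53

|A ∪ B| = 53


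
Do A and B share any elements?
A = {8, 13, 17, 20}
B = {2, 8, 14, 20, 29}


Disjoint means A ∩ B = ∅.
A ∩ B = {8, 20}
A ∩ B ≠ ∅, so A and B are NOT disjoint.

Yes — A and B share the element(s) of A ∩ B = {8, 20}, so they are not disjoint


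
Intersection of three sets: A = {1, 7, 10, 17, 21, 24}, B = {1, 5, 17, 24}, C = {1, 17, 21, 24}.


A ∩ B = {1, 17, 24}
(A ∩ B) ∩ C = {1, 17, 24}

A ∩ B ∩ C = {1, 17, 24}


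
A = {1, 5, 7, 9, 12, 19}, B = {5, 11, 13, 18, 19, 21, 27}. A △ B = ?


A △ B = (A \ B) ∪ (B \ A) = elements in exactly one of A or B
A \ B = {1, 7, 9, 12}
B \ A = {11, 13, 18, 21, 27}
A △ B = {1, 7, 9, 11, 12, 13, 18, 21, 27}

A △ B = {1, 7, 9, 11, 12, 13, 18, 21, 27}


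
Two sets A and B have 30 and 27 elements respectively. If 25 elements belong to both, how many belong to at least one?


|A ∪ B| = |A| + |B| - |A ∩ B|
= 30 + 27 - 25
= 32

|A ∪ B| = 32


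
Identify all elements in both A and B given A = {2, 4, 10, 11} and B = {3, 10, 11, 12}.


A = {2, 4, 10, 11}
B = {3, 10, 11, 12}
Region: in both A and B
Elements: {10, 11}

Elements in both A and B: {10, 11}


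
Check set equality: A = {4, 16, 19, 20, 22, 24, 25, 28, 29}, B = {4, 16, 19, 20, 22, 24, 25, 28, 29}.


Two sets are equal iff they have exactly the same elements.
A = {4, 16, 19, 20, 22, 24, 25, 28, 29}
B = {4, 16, 19, 20, 22, 24, 25, 28, 29}
Same elements → A = B

Yes, A = B


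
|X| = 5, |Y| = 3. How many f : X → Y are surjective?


n = |X| = 5, k = |Y| = 3. Surjections via inclusion-exclusion:
S(n,k) = Σ(-1)^i × C(k,i) × (k-i)^n, i=0 to k
i=0: (-1)^0×C(3,0)×3^5 = 243
i=1: (-1)^1×C(3,1)×2^5 = -96
i=2: (-1)^2×C(3,2)×1^5 = 3
i=3: (-1)^3×C(3,3)×0^5 = 0
Total = 150

Number of surjections = 150


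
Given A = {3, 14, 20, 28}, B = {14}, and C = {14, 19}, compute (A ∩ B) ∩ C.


A ∩ B = {14}
(A ∩ B) ∩ C = {14}

A ∩ B ∩ C = {14}


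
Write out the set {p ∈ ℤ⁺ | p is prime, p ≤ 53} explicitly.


Checking each candidate:
Condition: primes ≤ 53
Result = {2, 3, 5, 7, 11, 13, 17, 19, 23, 29, 31, 37, 41, 43, 47, 53}

{2, 3, 5, 7, 11, 13, 17, 19, 23, 29, 31, 37, 41, 43, 47, 53}


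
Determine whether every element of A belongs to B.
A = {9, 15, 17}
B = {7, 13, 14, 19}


A ⊆ B means every element of A is in B.
Elements in A not in B: {9, 15, 17}
So A ⊄ B.

No, A ⊄ B


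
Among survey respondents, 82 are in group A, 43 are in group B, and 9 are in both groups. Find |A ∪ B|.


|A ∪ B| = |A| + |B| - |A ∩ B|
= 82 + 43 - 9
= 116

|A ∪ B| = 116


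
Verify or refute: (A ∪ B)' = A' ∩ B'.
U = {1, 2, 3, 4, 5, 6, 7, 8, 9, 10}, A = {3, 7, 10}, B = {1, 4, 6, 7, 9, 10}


LHS: A ∪ B = {1, 3, 4, 6, 7, 9, 10}
(A ∪ B)' = U \ (A ∪ B) = {2, 5, 8}
A' = {1, 2, 4, 5, 6, 8, 9}, B' = {2, 3, 5, 8}
Claimed RHS: A' ∩ B' = {2, 5, 8}
Identity is VALID: LHS = RHS = {2, 5, 8} ✓

Identity is valid. (A ∪ B)' = A' ∩ B' = {2, 5, 8}


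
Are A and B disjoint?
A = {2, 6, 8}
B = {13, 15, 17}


Disjoint means A ∩ B = ∅.
A ∩ B = ∅
A ∩ B = ∅, so A and B are disjoint.

Yes, A and B are disjoint


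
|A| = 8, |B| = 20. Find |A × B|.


|A × B| = |A| × |B|
= 8 × 20
= 160

|A × B| = 160


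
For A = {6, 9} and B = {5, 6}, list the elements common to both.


A ∩ B = elements in both A and B
A = {6, 9}
B = {5, 6}
A ∩ B = {6}

A ∩ B = {6}


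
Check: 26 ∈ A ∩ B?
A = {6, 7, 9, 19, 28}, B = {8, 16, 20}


A = {6, 7, 9, 19, 28}, B = {8, 16, 20}
A ∩ B = elements in both A and B
A ∩ B = ∅
Checking if 26 ∈ A ∩ B
26 is not in A ∩ B → False

26 ∉ A ∩ B


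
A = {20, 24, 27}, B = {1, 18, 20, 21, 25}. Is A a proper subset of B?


A ⊂ B requires: A ⊆ B AND A ≠ B.
A ⊆ B? No
A ⊄ B, so A is not a proper subset.

No, A is not a proper subset of B


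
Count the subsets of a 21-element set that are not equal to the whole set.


Total subsets = 2^n = 2^21 = 2097152
Proper subsets exclude the set itself: 2^n - 1
= 2097152 - 1
= 2097151

Number of proper subsets = 2097151


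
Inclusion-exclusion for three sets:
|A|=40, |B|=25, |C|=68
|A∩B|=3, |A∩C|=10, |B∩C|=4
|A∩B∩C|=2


|A∪B∪C| = |A|+|B|+|C| - |A∩B|-|A∩C|-|B∩C| + |A∩B∩C|
= 40+25+68 - 3-10-4 + 2
= 133 - 17 + 2
= 118

|A ∪ B ∪ C| = 118


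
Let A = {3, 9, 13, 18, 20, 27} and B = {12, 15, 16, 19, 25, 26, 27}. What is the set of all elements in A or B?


A ∪ B = all elements in A or B (or both)
A = {3, 9, 13, 18, 20, 27}
B = {12, 15, 16, 19, 25, 26, 27}
A ∪ B = {3, 9, 12, 13, 15, 16, 18, 19, 20, 25, 26, 27}

A ∪ B = {3, 9, 12, 13, 15, 16, 18, 19, 20, 25, 26, 27}


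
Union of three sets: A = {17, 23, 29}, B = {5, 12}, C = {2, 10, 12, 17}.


A ∪ B = {5, 12, 17, 23, 29}
(A ∪ B) ∪ C = {2, 5, 10, 12, 17, 23, 29}

A ∪ B ∪ C = {2, 5, 10, 12, 17, 23, 29}


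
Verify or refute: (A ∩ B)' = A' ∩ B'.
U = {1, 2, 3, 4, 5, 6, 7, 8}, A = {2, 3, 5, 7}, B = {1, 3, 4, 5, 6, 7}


LHS: A ∩ B = {3, 5, 7}
(A ∩ B)' = U \ (A ∩ B) = {1, 2, 4, 6, 8}
A' = {1, 4, 6, 8}, B' = {2, 8}
Claimed RHS: A' ∩ B' = {8}
Identity is INVALID: LHS = {1, 2, 4, 6, 8} but the RHS claimed here equals {8}. The correct form is (A ∩ B)' = A' ∪ B'.

Identity is invalid: (A ∩ B)' = {1, 2, 4, 6, 8} but A' ∩ B' = {8}. The correct De Morgan law is (A ∩ B)' = A' ∪ B'.


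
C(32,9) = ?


C(n,k) = n! / (k!(n-k)!)
C(32,9) = 32! / (9!23!)
= 28048800

C(32,9) = 28048800


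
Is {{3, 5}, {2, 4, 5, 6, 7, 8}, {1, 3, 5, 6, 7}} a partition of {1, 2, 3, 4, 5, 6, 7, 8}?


A partition requires: (1) non-empty parts, (2) pairwise disjoint, (3) union = U
Parts: {3, 5}, {2, 4, 5, 6, 7, 8}, {1, 3, 5, 6, 7}
Union of parts: {1, 2, 3, 4, 5, 6, 7, 8}
U = {1, 2, 3, 4, 5, 6, 7, 8}
All non-empty? True
Pairwise disjoint? False
Covers U? True

No, not a valid partition


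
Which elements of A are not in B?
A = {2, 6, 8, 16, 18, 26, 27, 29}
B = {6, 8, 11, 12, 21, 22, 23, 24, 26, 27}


A \ B = elements in A but not in B
A = {2, 6, 8, 16, 18, 26, 27, 29}
B = {6, 8, 11, 12, 21, 22, 23, 24, 26, 27}
Remove from A any elements in B
A \ B = {2, 16, 18, 29}

A \ B = {2, 16, 18, 29}


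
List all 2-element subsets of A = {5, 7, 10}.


|A| = 3, so A has C(3,2) = 3 subsets of size 2.
Enumerate by choosing 2 elements from A at a time:
{5, 7}, {5, 10}, {7, 10}

2-element subsets (3 total): {5, 7}, {5, 10}, {7, 10}


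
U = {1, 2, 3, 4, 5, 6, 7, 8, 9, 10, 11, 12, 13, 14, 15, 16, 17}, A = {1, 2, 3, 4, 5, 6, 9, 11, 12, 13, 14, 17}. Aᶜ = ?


Aᶜ = U \ A = elements in U but not in A
U = {1, 2, 3, 4, 5, 6, 7, 8, 9, 10, 11, 12, 13, 14, 15, 16, 17}
A = {1, 2, 3, 4, 5, 6, 9, 11, 12, 13, 14, 17}
Aᶜ = {7, 8, 10, 15, 16}

Aᶜ = {7, 8, 10, 15, 16}


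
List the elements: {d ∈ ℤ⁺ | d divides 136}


Checking each candidate:
Condition: positive divisors of 136
Result = {1, 2, 4, 8, 17, 34, 68, 136}

{1, 2, 4, 8, 17, 34, 68, 136}


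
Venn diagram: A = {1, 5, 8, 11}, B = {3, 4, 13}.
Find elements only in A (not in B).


A = {1, 5, 8, 11}
B = {3, 4, 13}
Region: only in A (not in B)
Elements: {1, 5, 8, 11}

Elements only in A (not in B): {1, 5, 8, 11}


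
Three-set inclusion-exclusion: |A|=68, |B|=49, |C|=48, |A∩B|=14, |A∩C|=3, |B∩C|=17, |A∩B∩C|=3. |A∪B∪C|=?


|A∪B∪C| = |A|+|B|+|C| - |A∩B|-|A∩C|-|B∩C| + |A∩B∩C|
= 68+49+48 - 14-3-17 + 3
= 165 - 34 + 3
= 134

|A ∪ B ∪ C| = 134


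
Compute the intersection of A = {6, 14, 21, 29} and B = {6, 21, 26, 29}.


A ∩ B = elements in both A and B
A = {6, 14, 21, 29}
B = {6, 21, 26, 29}
A ∩ B = {6, 21, 29}

A ∩ B = {6, 21, 29}


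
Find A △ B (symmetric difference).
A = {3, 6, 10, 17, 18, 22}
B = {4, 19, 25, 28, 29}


A △ B = (A \ B) ∪ (B \ A) = elements in exactly one of A or B
A \ B = {3, 6, 10, 17, 18, 22}
B \ A = {4, 19, 25, 28, 29}
A △ B = {3, 4, 6, 10, 17, 18, 19, 22, 25, 28, 29}

A △ B = {3, 4, 6, 10, 17, 18, 19, 22, 25, 28, 29}


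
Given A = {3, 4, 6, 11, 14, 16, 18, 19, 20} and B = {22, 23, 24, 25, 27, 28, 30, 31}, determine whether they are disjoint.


Disjoint means A ∩ B = ∅.
A ∩ B = ∅
A ∩ B = ∅, so A and B are disjoint.

Yes, A and B are disjoint


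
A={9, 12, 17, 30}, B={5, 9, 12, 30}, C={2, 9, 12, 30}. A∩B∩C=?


A ∩ B = {9, 12, 30}
(A ∩ B) ∩ C = {9, 12, 30}

A ∩ B ∩ C = {9, 12, 30}


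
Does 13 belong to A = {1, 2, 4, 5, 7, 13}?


A = {1, 2, 4, 5, 7, 13}
Checking if 13 is in A
13 is in A → True

13 ∈ A


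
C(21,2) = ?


C(n,k) = n! / (k!(n-k)!)
C(21,2) = 21! / (2!19!)
= 210

C(21,2) = 210


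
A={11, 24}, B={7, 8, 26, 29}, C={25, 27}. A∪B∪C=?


A ∪ B = {7, 8, 11, 24, 26, 29}
(A ∪ B) ∪ C = {7, 8, 11, 24, 25, 26, 27, 29}

A ∪ B ∪ C = {7, 8, 11, 24, 25, 26, 27, 29}


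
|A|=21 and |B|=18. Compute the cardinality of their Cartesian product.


|A × B| = |A| × |B|
= 21 × 18
= 378

|A × B| = 378


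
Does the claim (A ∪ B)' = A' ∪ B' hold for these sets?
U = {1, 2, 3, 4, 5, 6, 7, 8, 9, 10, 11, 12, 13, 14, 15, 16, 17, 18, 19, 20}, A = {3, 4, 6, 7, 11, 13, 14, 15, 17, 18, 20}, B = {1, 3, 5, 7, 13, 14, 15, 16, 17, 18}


LHS: A ∪ B = {1, 3, 4, 5, 6, 7, 11, 13, 14, 15, 16, 17, 18, 20}
(A ∪ B)' = U \ (A ∪ B) = {2, 8, 9, 10, 12, 19}
A' = {1, 2, 5, 8, 9, 10, 12, 16, 19}, B' = {2, 4, 6, 8, 9, 10, 11, 12, 19, 20}
Claimed RHS: A' ∪ B' = {1, 2, 4, 5, 6, 8, 9, 10, 11, 12, 16, 19, 20}
Identity is INVALID: LHS = {2, 8, 9, 10, 12, 19} but the RHS claimed here equals {1, 2, 4, 5, 6, 8, 9, 10, 11, 12, 16, 19, 20}. The correct form is (A ∪ B)' = A' ∩ B'.

Identity is invalid: (A ∪ B)' = {2, 8, 9, 10, 12, 19} but A' ∪ B' = {1, 2, 4, 5, 6, 8, 9, 10, 11, 12, 16, 19, 20}. The correct De Morgan law is (A ∪ B)' = A' ∩ B'.


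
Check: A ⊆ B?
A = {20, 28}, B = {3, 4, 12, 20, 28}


A ⊆ B means every element of A is in B.
All elements of A are in B.
So A ⊆ B.

Yes, A ⊆ B


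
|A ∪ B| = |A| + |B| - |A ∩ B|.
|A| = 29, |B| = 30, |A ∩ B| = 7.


|A ∪ B| = |A| + |B| - |A ∩ B|
= 29 + 30 - 7
= 52

|A ∪ B| = 52


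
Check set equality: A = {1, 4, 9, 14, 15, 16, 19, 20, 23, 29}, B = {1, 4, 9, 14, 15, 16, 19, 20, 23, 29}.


Two sets are equal iff they have exactly the same elements.
A = {1, 4, 9, 14, 15, 16, 19, 20, 23, 29}
B = {1, 4, 9, 14, 15, 16, 19, 20, 23, 29}
Same elements → A = B

Yes, A = B


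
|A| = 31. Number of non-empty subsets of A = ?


Total subsets = 2^n = 2^31 = 2147483648
Non-empty subsets exclude the empty set: 2^n - 1
= 2147483648 - 1
= 2147483647

Number of non-empty subsets = 2147483647


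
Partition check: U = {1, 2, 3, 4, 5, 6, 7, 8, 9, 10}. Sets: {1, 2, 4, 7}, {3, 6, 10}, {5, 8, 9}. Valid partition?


A partition requires: (1) non-empty parts, (2) pairwise disjoint, (3) union = U
Parts: {1, 2, 4, 7}, {3, 6, 10}, {5, 8, 9}
Union of parts: {1, 2, 3, 4, 5, 6, 7, 8, 9, 10}
U = {1, 2, 3, 4, 5, 6, 7, 8, 9, 10}
All non-empty? True
Pairwise disjoint? True
Covers U? True

Yes, valid partition


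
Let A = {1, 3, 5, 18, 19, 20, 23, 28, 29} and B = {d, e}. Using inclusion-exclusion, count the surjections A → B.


n = |A| = 9, k = |B| = 2. Surjections via inclusion-exclusion:
S(n,k) = Σ(-1)^i × C(k,i) × (k-i)^n, i=0 to k
i=0: (-1)^0×C(2,0)×2^9 = 512
i=1: (-1)^1×C(2,1)×1^9 = -2
i=2: (-1)^2×C(2,2)×0^9 = 0
Total = 510

Number of surjections = 510


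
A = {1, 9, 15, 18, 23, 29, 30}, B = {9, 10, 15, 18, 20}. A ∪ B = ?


A ∪ B = all elements in A or B (or both)
A = {1, 9, 15, 18, 23, 29, 30}
B = {9, 10, 15, 18, 20}
A ∪ B = {1, 9, 10, 15, 18, 20, 23, 29, 30}

A ∪ B = {1, 9, 10, 15, 18, 20, 23, 29, 30}


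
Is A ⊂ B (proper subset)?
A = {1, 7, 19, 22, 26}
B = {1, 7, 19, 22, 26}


A ⊂ B requires: A ⊆ B AND A ≠ B.
A ⊆ B? Yes
A = B? Yes
A = B, so A is not a PROPER subset.

No, A is not a proper subset of B


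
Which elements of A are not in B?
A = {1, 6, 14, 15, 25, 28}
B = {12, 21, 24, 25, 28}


A \ B = elements in A but not in B
A = {1, 6, 14, 15, 25, 28}
B = {12, 21, 24, 25, 28}
Remove from A any elements in B
A \ B = {1, 6, 14, 15}

A \ B = {1, 6, 14, 15}


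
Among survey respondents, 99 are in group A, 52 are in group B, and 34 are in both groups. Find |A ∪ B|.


|A ∪ B| = |A| + |B| - |A ∩ B|
= 99 + 52 - 34
= 117

|A ∪ B| = 117


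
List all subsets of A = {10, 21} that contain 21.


A subset of A contains 21 iff the remaining 1 elements form any subset of A \ {21}.
Count: 2^(n-1) = 2^1 = 2
Subsets containing 21: {21}, {10, 21}

Subsets containing 21 (2 total): {21}, {10, 21}


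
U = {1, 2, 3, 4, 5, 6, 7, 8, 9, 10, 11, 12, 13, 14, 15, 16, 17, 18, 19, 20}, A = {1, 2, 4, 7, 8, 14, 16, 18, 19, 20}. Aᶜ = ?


Aᶜ = U \ A = elements in U but not in A
U = {1, 2, 3, 4, 5, 6, 7, 8, 9, 10, 11, 12, 13, 14, 15, 16, 17, 18, 19, 20}
A = {1, 2, 4, 7, 8, 14, 16, 18, 19, 20}
Aᶜ = {3, 5, 6, 9, 10, 11, 12, 13, 15, 17}

Aᶜ = {3, 5, 6, 9, 10, 11, 12, 13, 15, 17}


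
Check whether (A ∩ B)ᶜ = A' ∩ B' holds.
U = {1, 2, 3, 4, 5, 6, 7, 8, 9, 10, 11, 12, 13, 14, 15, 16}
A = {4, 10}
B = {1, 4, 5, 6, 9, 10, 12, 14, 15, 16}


LHS: A ∩ B = {4, 10}
(A ∩ B)' = U \ (A ∩ B) = {1, 2, 3, 5, 6, 7, 8, 9, 11, 12, 13, 14, 15, 16}
A' = {1, 2, 3, 5, 6, 7, 8, 9, 11, 12, 13, 14, 15, 16}, B' = {2, 3, 7, 8, 11, 13}
Claimed RHS: A' ∩ B' = {2, 3, 7, 8, 11, 13}
Identity is INVALID: LHS = {1, 2, 3, 5, 6, 7, 8, 9, 11, 12, 13, 14, 15, 16} but the RHS claimed here equals {2, 3, 7, 8, 11, 13}. The correct form is (A ∩ B)' = A' ∪ B'.

Identity is invalid: (A ∩ B)' = {1, 2, 3, 5, 6, 7, 8, 9, 11, 12, 13, 14, 15, 16} but A' ∩ B' = {2, 3, 7, 8, 11, 13}. The correct De Morgan law is (A ∩ B)' = A' ∪ B'.
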